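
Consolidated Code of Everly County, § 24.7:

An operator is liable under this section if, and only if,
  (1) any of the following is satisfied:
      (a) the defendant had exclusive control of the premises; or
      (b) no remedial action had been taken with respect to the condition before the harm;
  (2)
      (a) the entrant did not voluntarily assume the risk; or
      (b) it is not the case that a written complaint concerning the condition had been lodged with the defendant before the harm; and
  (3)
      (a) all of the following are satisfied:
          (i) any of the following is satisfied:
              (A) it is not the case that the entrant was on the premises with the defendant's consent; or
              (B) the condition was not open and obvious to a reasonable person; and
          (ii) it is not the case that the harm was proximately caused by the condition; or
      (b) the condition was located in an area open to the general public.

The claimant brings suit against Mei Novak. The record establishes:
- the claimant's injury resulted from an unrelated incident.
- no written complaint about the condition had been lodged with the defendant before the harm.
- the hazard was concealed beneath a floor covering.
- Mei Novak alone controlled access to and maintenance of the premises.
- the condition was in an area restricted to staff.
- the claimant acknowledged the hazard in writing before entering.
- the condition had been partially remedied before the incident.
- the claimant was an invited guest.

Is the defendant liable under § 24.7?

Yes — liable.

(a) exclusive control — met.
(b) no remedial action — not satisfied.
(1) = T OR F = true.
(a) no assumed risk — not satisfied.
(b) not (complaint lodged) — met.
(2) = F OR T = true.
(A) not (consent to enter) — not satisfied.
(B) not open/obvious — holds.
So (i) is satisfied (F OR T).
(ii) not (proximate cause) — met.
(a) = T AND T = true.
(b) public area — fails.
(3): T OR F → true.
So Overall is satisfied (T AND T AND T).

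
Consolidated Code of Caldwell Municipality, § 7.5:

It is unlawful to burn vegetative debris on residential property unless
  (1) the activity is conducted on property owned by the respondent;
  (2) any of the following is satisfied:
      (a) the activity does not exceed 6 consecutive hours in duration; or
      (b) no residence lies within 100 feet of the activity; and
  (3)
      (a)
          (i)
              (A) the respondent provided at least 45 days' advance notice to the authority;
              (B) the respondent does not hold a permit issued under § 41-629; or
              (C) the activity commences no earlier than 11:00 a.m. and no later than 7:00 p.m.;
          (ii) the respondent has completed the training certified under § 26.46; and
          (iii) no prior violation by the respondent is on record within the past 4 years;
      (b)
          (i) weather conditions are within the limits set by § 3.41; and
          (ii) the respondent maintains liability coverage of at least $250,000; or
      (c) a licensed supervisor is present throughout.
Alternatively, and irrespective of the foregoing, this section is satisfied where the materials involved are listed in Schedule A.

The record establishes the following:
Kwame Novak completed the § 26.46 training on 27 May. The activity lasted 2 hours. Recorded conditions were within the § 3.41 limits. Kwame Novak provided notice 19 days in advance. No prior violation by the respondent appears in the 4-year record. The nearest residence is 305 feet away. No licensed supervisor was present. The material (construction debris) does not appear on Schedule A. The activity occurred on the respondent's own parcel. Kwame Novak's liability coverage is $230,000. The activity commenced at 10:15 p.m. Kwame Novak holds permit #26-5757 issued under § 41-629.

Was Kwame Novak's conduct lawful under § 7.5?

(1) own property — met.
(a) ≤ 6 hrs duration — satisfied.
(b) no residence in 100 ft — met.
(2): T OR T → true.
(A) ≥45 days' notice — not satisfied.
(B) not (holds permit) — not satisfied.
(C) start within hours — not met.
(i) = F OR F OR F = false.
(ii) training certified — met.
(iii) no prior violation — met.
(a) = F AND T AND T = false.
(i) weather ok — satisfied.
(ii) coverage ≥ $250,000 — not satisfied.
So (b) is not satisfied (T AND F).
(c) supervisor present — not satisfied.
(3): F OR F OR F → false.
So Overall is not satisfied (T AND T AND F).
Exception (Schedule A material) — not satisfied.
Result: main false OR exception false → false.

No — unlawful.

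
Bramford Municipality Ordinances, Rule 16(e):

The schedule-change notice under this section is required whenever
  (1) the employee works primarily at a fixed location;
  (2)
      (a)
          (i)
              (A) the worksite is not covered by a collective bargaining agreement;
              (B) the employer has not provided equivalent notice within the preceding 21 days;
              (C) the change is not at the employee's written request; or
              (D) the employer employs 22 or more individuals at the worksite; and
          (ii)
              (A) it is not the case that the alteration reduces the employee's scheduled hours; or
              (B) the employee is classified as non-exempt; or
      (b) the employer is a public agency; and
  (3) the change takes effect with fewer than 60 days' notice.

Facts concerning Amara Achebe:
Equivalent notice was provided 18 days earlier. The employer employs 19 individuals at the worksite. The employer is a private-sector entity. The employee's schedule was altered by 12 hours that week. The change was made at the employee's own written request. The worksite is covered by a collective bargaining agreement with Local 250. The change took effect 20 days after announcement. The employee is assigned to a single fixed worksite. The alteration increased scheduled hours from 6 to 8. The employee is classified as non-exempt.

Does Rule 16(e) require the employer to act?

(1) fixed location — holds.
(A) no CBA — fails.
(B) no recent notice — fails.
(C) not employee-requested — fails.
(D) ≥ 22 at site — not met.
(i): F OR F OR F OR F → false.
(A) not (hours reduced) — holds.
(B) non-exempt — met.
So (ii) is satisfied (T OR T).
So (a) is not satisfied (F AND T).
(b) public agency — not met.
(2) = F OR F = false.
(3) < 60 days' notice — holds.
Overall: T AND F AND T → false.

No — not required.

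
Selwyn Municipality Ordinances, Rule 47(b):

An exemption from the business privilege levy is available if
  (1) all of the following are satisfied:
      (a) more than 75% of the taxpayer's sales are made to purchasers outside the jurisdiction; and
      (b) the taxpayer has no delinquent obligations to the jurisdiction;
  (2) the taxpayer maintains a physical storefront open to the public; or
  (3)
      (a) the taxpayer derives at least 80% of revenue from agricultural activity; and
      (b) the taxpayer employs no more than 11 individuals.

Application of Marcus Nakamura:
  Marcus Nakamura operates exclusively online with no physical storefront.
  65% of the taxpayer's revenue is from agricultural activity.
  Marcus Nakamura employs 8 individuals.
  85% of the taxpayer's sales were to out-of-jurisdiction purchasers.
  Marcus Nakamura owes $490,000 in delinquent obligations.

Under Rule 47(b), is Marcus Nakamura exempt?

No — not exempt.

(a) >75% out-of-jur. sales — satisfied.
(b) no delinquency — not met.
(1): T AND F → false.
(2) has storefront — not satisfied.
(a) ≥80% agricultural — not satisfied.
(b) ≤ 11 employees — holds.
(3) = F AND T = false.
Overall = F OR F OR F = false.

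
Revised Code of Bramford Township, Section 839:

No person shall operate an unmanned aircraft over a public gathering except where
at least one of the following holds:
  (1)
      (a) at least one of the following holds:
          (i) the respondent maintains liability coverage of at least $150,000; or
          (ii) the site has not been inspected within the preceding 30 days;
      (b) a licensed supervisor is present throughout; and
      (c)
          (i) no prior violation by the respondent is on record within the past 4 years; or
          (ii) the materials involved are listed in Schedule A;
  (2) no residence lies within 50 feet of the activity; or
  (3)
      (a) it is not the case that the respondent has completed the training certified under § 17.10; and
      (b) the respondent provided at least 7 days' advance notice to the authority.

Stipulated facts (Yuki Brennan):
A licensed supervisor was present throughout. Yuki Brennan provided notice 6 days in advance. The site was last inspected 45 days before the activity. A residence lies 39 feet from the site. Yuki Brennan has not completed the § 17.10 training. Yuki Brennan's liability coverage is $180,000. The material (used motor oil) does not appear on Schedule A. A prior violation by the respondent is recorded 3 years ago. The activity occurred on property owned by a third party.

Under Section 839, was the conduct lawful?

(i) coverage ≥ $150,000 — holds.
(ii) not (site inspected) — met.
(a) = T OR T = true.
(b) supervisor present — satisfied.
(i) no prior violation — fails.
(ii) Schedule A material — not satisfied.
(c) = F OR F = false.
(1) = T AND T AND F = false.
(2) no residence in 50 ft — fails.
(a) not (training certified) — satisfied.
(b) ≥7 days' notice — fails.
(3) = T AND F = false.
So Overall is not satisfied (F OR F OR F).

No — unlawful.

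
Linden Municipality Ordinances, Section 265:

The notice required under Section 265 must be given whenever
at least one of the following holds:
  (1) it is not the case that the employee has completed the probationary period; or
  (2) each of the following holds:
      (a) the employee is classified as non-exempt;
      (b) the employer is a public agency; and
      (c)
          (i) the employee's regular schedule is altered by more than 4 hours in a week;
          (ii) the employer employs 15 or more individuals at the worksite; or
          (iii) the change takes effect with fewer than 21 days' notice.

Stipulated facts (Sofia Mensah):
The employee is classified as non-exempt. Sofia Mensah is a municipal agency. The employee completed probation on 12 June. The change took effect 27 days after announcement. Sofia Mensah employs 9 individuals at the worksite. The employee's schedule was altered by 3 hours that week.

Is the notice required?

No — not required.

(1) not (past probation) — not satisfied.
(a) non-exempt — satisfied.
(b) public agency — holds.
(i) schedule shift > 4h — not satisfied.
(ii) ≥ 15 at site — not satisfied.
(iii) < 21 days' notice — not satisfied.
So (c) is not satisfied (F OR F OR F).
So (2) is not satisfied (T AND T AND F).
So Overall is not satisfied (F OR F).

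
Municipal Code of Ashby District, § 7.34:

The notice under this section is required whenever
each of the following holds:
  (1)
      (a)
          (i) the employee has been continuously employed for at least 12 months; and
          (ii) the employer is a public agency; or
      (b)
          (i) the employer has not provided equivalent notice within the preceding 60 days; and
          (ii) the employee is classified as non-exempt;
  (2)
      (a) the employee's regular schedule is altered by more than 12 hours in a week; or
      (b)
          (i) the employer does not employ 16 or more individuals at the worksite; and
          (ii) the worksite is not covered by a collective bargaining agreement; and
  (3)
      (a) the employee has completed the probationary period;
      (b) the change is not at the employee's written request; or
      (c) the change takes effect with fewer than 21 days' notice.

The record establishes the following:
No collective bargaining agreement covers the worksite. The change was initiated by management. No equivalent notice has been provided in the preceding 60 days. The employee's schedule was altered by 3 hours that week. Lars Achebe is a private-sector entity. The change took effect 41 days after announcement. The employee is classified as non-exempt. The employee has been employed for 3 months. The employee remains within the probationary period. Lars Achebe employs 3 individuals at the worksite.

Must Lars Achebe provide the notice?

Yes — required.

(i) tenure ≥ 12 mo. — not satisfied.
(ii) public agency — fails.
(a): F AND F → false.
(i) no recent notice — met.
(ii) non-exempt — satisfied.
(b) = T AND T = true.
(1) = F OR T = true.
(a) schedule shift > 12h — fails.
(i) not (≥ 16 at site) — satisfied.
(ii) no CBA — met.
So (b) is satisfied (T AND T).
(2) = F OR T = true.
(a) past probation — fails.
(b) not employee-requested — met.
(c) < 21 days' notice — fails.
(3): F OR T OR F → true.
Overall = T AND T AND T = true.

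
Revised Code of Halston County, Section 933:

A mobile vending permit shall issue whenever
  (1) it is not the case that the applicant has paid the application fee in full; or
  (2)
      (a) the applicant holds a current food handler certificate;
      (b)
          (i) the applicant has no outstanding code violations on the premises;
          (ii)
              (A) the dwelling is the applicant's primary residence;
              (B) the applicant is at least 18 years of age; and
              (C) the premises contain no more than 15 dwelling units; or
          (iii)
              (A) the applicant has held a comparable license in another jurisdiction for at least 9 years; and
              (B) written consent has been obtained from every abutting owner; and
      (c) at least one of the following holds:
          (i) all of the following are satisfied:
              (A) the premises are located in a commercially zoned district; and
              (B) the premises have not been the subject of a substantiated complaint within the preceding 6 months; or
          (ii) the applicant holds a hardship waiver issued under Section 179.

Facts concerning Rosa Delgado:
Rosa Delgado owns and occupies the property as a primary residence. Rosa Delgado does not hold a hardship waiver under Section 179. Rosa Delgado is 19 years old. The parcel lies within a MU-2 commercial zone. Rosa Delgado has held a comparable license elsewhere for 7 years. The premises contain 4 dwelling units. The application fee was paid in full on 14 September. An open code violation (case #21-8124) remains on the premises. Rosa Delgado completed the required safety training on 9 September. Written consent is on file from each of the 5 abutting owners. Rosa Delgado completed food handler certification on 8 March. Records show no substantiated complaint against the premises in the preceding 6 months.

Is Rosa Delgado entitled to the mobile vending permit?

(1) not (fee paid) — fails.
(a) food handler cert. — satisfied.
(i) no code violations — not met.
(A) primary residence — met.
(B) age ≥ 18 — holds.
(C) ≤ 15 units — met.
(ii) = T AND T AND T = true.
(A) prior license ≥ 9 yr — fails.
(B) all abutters consent — met.
So (iii) is not satisfied (F AND T).
So (b) is satisfied (F OR T OR F).
(A) commercially zoned — met.
(B) no complaint in 6 mo. — satisfied.
(i) = T AND T = true.
(ii) hardship waiver — fails.
So (c) is satisfied (T OR F).
(2): T AND T AND T → true.
So Overall is satisfied (F OR T).

Yes — granted.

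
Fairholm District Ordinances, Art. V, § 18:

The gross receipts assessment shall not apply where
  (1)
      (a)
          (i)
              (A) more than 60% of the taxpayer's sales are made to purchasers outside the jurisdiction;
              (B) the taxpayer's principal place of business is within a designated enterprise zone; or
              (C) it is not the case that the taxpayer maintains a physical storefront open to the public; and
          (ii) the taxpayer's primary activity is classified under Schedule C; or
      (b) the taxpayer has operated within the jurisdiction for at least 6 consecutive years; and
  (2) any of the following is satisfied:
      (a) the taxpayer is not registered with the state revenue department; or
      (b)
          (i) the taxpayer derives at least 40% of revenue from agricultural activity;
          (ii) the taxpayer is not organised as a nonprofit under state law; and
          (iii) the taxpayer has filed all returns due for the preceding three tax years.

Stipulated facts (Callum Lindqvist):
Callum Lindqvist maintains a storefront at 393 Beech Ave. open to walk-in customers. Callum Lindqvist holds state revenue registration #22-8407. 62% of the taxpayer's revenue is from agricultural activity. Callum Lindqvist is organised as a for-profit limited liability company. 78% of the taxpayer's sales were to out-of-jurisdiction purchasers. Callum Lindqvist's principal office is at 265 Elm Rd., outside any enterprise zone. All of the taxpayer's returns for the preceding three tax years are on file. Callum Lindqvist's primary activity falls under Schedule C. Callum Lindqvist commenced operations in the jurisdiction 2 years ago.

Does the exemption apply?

Yes — exempt.

(A) >60% out-of-jur. sales — met.
(B) in enterprise zone — not satisfied.
(C) not (has storefront) — not met.
So (i) is satisfied (T OR F OR F).
(ii) Schedule C activity — holds.
(a) = T AND T = true.
(b) ≥ 6 yrs in jurisdiction — not satisfied.
(1) = T OR F = true.
(a) not (state-registered) — not met.
(i) ≥40% agricultural — satisfied.
(ii) not (nonprofit) — holds.
(iii) returns current — met.
So (b) is satisfied (T AND T AND T).
(2) = F OR T = true.
So Overall is satisfied (T AND T).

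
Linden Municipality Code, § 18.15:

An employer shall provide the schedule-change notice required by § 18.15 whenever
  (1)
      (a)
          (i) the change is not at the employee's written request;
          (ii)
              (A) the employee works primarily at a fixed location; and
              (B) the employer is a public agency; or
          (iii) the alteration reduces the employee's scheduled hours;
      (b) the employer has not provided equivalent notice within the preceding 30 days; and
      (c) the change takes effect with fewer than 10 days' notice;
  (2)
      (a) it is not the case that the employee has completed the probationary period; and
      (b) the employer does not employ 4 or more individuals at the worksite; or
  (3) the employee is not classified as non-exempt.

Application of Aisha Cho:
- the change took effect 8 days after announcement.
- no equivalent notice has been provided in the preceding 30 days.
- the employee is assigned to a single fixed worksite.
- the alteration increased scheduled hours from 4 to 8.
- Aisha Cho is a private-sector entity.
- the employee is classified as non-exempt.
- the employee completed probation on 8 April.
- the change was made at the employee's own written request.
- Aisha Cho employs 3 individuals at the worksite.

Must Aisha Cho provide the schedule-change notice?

No — not required.

(i) not employee-requested — not met.
(A) fixed location — met.
(B) public agency — fails.
(ii): T AND F → false.
(iii) hours reduced — fails.
(a) = F OR F OR F = false.
(b) no recent notice — satisfied.
(c) < 10 days' notice — met.
(1): F AND T AND T → false.
(a) not (past probation) — not satisfied.
(b) not (≥ 4 at site) — met.
So (2) is not satisfied (F AND T).
(3) not (non-exempt) — fails.
Overall = F OR F OR F = false.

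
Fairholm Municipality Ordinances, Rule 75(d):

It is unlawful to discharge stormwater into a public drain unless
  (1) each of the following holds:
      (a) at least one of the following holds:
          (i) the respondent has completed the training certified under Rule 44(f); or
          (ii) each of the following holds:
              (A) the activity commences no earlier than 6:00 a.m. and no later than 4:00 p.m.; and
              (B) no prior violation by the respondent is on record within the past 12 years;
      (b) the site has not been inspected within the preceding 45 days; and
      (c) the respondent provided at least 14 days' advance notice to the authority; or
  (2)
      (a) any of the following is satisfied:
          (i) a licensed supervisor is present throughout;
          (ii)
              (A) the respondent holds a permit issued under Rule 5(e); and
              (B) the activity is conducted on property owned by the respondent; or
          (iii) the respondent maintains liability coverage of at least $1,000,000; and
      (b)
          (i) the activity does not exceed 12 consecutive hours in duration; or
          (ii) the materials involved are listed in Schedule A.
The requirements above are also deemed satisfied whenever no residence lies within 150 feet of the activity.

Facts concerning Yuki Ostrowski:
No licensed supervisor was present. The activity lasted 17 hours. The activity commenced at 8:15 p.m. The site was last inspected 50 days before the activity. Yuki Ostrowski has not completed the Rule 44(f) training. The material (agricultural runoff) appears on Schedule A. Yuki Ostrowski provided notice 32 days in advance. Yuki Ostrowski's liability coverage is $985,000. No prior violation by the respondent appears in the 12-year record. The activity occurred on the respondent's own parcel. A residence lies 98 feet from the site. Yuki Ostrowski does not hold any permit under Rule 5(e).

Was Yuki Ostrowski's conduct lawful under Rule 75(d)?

No — unlawful.

(i) training certified — not met.
(A) start within hours — not satisfied.
(B) no prior violation — satisfied.
So (ii) is not satisfied (F AND T).
(a): F OR F → false.
(b) not (site inspected) — holds.
(c) ≥14 days' notice — satisfied.
(1) = F AND T AND T = false.
(i) supervisor present — not met.
(A) holds permit — fails.
(B) own property — satisfied.
So (ii) is not satisfied (F AND T).
(iii) coverage ≥ $1,000,000 — not met.
(a) = F OR F OR F = false.
(i) ≤ 12 hrs duration — not satisfied.
(ii) Schedule A material — holds.
So (b) is satisfied (F OR T).
So (2) is not satisfied (F AND T).
So Overall is not satisfied (F OR F).
Exception (no residence in 150 ft) — not satisfied.
Result: main false OR exception false → false.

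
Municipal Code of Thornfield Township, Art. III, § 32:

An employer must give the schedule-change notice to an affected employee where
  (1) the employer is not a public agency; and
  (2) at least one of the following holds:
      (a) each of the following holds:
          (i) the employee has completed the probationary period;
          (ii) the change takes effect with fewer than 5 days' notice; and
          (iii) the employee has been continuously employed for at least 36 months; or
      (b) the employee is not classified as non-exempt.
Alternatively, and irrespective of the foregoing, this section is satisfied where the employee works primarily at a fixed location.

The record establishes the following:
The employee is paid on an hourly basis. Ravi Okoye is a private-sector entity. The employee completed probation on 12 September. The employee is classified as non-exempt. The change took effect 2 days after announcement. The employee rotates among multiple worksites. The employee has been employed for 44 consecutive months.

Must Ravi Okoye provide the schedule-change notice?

Yes — required.

(1) not (public agency) — met.
(i) past probation — met.
(ii) < 5 days' notice — met.
(iii) tenure ≥ 36 mo. — met.
(a): T AND T AND T → true.
(b) not (non-exempt) — not met.
(2): T OR F → true.
Overall = T AND T = true.
Exception (fixed location) — not satisfied.
Result: main true OR exception false → true.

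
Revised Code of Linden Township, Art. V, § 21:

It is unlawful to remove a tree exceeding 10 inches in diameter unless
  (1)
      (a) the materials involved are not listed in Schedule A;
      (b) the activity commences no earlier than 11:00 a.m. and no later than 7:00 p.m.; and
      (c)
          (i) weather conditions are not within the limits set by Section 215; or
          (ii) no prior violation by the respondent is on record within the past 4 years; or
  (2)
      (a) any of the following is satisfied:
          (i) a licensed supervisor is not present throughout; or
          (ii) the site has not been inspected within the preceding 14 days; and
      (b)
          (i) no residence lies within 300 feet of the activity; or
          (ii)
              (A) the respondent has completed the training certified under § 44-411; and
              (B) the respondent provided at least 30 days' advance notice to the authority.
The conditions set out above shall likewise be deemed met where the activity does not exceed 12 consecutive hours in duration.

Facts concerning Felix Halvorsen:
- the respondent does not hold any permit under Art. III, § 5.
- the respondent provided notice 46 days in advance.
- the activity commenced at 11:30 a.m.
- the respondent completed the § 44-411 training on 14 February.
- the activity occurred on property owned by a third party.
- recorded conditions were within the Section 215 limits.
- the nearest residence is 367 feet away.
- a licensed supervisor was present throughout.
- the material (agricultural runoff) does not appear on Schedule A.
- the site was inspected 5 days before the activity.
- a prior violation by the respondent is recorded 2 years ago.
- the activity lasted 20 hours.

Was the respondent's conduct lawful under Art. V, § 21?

(a) not (Schedule A material) — holds.
(b) start within hours — satisfied.
(i) not (weather ok) — fails.
(ii) no prior violation — not satisfied.
(c): F OR F → false.
(1): T AND T AND F → false.
(i) not (supervisor present) — fails.
(ii) not (site inspected) — not met.
(a): F OR F → false.
(i) no residence in 300 ft — holds.
(A) training certified — satisfied.
(B) ≥30 days' notice — satisfied.
So (ii) is satisfied (T AND T).
So (b) is satisfied (T OR T).
So (2) is not satisfied (F AND T).
Overall: F OR F → false.
Exception (≤ 12 hrs duration) — not satisfied.
Result: main false OR exception false → false.

No — unlawful.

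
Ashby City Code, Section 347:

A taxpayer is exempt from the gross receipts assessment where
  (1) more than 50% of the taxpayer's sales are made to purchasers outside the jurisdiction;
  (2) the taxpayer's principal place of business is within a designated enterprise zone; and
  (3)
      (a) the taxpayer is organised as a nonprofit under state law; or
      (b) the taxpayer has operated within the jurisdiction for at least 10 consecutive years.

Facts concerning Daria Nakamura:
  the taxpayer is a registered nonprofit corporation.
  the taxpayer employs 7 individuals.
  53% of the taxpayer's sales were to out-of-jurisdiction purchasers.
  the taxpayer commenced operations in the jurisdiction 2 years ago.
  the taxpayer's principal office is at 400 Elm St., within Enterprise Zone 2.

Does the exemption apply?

Yes — exempt.

(1) >50% out-of-jur. sales — holds.
(2) in enterprise zone — holds.
(a) nonprofit — satisfied.
(b) ≥ 10 yrs in jurisdiction — not satisfied.
(3) = T OR F = true.
Overall = T AND T AND T = true.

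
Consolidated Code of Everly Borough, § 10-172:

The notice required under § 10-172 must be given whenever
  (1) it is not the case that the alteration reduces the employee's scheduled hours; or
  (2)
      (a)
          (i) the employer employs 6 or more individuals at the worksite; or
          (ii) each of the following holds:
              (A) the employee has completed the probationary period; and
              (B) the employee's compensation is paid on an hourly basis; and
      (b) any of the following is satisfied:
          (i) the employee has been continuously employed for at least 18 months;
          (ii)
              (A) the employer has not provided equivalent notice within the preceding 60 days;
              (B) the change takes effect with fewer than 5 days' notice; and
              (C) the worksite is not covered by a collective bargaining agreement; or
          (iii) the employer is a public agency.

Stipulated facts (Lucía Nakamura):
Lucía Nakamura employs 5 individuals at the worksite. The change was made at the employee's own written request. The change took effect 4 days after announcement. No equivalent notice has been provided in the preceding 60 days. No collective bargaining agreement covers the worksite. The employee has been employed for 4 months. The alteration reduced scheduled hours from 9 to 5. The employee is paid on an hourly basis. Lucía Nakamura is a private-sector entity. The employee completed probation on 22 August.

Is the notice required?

Yes — required.

(1) not (hours reduced) — fails.
(i) ≥ 6 at site — not met.
(A) past probation — holds.
(B) hourly-paid — satisfied.
(ii) = T AND T = true.
(a) = F OR T = true.
(i) tenure ≥ 18 mo. — not met.
(A) no recent notice — satisfied.
(B) < 5 days' notice — satisfied.
(C) no CBA — satisfied.
So (ii) is satisfied (T AND T AND T).
(iii) public agency — not satisfied.
So (b) is satisfied (F OR T OR F).
(2): T AND T → true.
Overall = F OR T = true.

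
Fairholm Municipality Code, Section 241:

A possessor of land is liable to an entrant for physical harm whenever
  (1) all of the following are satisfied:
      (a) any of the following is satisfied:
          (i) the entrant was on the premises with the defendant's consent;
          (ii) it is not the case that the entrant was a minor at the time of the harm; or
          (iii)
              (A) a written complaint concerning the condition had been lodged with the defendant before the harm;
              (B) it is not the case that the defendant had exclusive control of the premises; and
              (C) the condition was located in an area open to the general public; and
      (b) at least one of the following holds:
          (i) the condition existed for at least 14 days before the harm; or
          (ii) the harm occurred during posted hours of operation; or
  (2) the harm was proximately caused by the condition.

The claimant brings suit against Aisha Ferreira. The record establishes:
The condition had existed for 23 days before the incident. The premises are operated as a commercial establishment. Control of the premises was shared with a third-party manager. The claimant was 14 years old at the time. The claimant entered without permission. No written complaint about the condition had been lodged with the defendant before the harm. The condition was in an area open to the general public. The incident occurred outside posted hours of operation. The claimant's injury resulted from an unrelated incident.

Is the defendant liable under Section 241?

(i) consent to enter — fails.
(ii) not (entrant a minor) — not satisfied.
(A) complaint lodged — not met.
(B) not (exclusive control) — satisfied.
(C) public area — met.
So (iii) is not satisfied (F AND T AND T).
(a) = F OR F OR F = false.
(i) condition ≥14 days old — met.
(ii) during posted hours — fails.
So (b) is satisfied (T OR F).
So (1) is not satisfied (F AND T).
(2) proximate cause — fails.
Overall = F OR F = false.

No — not liable.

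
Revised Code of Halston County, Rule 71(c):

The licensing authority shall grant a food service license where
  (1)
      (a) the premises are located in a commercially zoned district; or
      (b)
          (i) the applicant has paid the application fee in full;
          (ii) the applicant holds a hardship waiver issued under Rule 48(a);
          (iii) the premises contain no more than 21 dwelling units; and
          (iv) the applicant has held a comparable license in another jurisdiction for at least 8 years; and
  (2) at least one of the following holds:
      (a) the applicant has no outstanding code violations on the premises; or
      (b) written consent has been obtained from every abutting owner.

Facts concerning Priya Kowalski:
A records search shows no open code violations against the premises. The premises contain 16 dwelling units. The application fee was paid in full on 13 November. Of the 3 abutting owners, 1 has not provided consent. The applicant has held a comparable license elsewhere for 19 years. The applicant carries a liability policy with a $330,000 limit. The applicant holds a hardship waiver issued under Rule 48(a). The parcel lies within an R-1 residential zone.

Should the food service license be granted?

(a) commercially zoned — not satisfied.
(i) fee paid — holds.
(ii) hardship waiver — met.
(iii) ≤ 21 units — holds.
(iv) prior license ≥ 8 yr — holds.
So (b) is satisfied (T AND T AND T AND T).
(1): F OR T → true.
(a) no code violations — satisfied.
(b) all abutters consent — not satisfied.
So (2) is satisfied (T OR F).
Overall = T AND T = true.

Yes — granted.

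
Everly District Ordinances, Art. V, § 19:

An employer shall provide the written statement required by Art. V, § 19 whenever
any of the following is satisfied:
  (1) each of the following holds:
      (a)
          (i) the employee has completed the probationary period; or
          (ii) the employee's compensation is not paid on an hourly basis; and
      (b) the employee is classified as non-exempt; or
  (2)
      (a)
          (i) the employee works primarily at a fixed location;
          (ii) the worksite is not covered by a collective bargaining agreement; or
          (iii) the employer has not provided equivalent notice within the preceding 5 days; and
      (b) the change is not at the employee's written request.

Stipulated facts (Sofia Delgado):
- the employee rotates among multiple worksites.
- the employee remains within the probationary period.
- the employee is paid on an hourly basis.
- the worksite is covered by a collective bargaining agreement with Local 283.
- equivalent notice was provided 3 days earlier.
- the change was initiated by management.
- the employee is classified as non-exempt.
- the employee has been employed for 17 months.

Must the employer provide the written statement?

(i) past probation — not met.
(ii) not (hourly-paid) — not met.
(a): F OR F → false.
(b) non-exempt — satisfied.
So (1) is not satisfied (F AND T).
(i) fixed location — fails.
(ii) no CBA — not met.
(iii) no recent notice — fails.
(a) = F OR F OR F = false.
(b) not employee-requested — met.
(2): F AND T → false.
Overall: F OR F → false.

No — not required.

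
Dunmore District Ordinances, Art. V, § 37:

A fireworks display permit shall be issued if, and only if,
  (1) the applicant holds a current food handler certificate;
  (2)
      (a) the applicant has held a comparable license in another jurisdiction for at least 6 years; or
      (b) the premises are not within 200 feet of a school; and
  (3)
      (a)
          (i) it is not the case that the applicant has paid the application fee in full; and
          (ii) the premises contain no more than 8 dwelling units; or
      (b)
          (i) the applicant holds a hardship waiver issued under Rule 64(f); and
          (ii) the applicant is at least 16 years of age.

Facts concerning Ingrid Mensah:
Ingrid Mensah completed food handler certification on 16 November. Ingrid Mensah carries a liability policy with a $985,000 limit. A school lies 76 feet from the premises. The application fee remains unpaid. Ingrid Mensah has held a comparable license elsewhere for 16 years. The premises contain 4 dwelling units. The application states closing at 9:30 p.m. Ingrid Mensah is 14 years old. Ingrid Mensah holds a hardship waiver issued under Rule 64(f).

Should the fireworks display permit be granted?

(1) food handler cert. — met.
(a) prior license ≥ 6 yr — satisfied.
(b) ≥200 ft from school — fails.
(2) = T OR F = true.
(i) not (fee paid) — met.
(ii) ≤ 8 units — met.
(a) = T AND T = true.
(i) hardship waiver — holds.
(ii) age ≥ 16 — fails.
So (b) is not satisfied (T AND F).
(3) = T OR F = true.
Overall = T AND T AND T = true.

Yes — granted.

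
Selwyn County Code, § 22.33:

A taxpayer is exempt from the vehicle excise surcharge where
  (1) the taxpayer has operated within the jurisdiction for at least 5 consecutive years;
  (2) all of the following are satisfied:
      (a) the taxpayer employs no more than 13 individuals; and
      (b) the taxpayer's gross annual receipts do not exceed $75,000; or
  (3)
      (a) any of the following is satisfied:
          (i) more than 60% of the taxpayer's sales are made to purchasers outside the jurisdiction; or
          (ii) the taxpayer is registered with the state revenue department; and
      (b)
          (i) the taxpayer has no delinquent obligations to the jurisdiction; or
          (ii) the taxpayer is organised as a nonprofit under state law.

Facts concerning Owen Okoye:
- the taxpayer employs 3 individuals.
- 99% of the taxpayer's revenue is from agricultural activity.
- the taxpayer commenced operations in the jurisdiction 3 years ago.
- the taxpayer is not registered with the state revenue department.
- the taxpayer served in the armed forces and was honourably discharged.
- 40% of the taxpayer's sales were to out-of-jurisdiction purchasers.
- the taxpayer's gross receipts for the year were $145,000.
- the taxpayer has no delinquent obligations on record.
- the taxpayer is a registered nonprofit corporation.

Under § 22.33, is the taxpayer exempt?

(1) ≥ 5 yrs in jurisdiction — not satisfied.
(a) ≤ 13 employees — met.
(b) receipts ≤ $75,000 — not met.
(2) = T AND F = false.
(i) >60% out-of-jur. sales — not met.
(ii) state-registered — not met.
So (a) is not satisfied (F OR F).
(i) no delinquency — met.
(ii) nonprofit — satisfied.
(b): T OR T → true.
(3): F AND T → false.
So Overall is not satisfied (F OR F OR F).

No — not exempt.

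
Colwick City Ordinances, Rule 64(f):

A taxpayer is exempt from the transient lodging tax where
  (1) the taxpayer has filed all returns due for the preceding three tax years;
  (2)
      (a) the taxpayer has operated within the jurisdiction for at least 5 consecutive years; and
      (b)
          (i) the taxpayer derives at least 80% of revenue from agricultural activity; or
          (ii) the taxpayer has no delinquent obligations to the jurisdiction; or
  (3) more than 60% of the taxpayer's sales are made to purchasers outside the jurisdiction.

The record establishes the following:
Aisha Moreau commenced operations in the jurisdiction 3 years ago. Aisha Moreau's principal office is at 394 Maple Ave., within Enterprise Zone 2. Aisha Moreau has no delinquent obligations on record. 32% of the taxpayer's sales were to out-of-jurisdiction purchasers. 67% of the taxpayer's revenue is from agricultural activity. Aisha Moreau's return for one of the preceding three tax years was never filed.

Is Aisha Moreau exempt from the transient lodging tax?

No — not exempt.

(1) returns current — not met.
(a) ≥ 5 yrs in jurisdiction — not satisfied.
(i) ≥80% agricultural — not satisfied.
(ii) no delinquency — met.
So (b) is satisfied (F OR T).
So (2) is not satisfied (F AND T).
(3) >60% out-of-jur. sales — not satisfied.
So Overall is not satisfied (F OR F OR F).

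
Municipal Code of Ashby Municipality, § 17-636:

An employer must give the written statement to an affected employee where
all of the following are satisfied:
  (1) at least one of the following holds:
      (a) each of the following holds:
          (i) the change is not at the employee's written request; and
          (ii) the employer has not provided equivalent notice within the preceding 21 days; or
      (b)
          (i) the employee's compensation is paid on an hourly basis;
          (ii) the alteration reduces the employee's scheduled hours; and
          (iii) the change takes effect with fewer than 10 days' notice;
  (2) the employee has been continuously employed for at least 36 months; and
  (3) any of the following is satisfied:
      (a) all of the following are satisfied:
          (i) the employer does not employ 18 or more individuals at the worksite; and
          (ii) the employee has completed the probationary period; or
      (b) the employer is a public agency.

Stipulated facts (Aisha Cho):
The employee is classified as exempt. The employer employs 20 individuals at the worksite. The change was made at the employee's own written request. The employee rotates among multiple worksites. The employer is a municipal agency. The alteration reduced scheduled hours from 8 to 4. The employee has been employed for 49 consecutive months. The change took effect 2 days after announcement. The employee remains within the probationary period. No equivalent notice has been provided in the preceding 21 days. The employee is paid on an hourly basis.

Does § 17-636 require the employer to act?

(i) not employee-requested — not satisfied.
(ii) no recent notice — met.
(a): F AND T → false.
(i) hourly-paid — satisfied.
(ii) hours reduced — holds.
(iii) < 10 days' notice — met.
(b) = T AND T AND T = true.
(1): F OR T → true.
(2) tenure ≥ 36 mo. — met.
(i) not (≥ 18 at site) — not met.
(ii) past probation — not satisfied.
So (a) is not satisfied (F AND F).
(b) public agency — satisfied.
(3) = F OR T = true.
Overall = T AND T AND T = true.

Yes — required.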